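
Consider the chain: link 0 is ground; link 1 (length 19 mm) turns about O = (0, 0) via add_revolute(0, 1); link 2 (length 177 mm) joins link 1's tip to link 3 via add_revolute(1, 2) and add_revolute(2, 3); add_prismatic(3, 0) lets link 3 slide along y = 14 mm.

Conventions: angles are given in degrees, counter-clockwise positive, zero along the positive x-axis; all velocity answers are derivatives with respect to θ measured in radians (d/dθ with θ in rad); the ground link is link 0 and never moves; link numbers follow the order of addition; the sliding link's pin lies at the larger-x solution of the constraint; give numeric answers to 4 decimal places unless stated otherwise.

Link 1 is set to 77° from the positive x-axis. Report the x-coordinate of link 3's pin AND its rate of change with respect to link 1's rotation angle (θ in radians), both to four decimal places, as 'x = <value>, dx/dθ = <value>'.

geometry: r = 19 mm, L = 177 mm, e = 14 mm
crank pin P = (r cos θ, r sin θ) = (4.274070, 18.513031)
h = r sin θ − e = 18.513031 − 14 = 4.513031
x = r cos θ + √(L² − h²) = 4.274070 + 176.942455 = 181.216526
dx/dθ = −r sin θ − h·r cos θ/√(L² − h²) (θ in radians; h = 4.513031) = -18.622044

x = 181.2165, dx/dθ = -18.6220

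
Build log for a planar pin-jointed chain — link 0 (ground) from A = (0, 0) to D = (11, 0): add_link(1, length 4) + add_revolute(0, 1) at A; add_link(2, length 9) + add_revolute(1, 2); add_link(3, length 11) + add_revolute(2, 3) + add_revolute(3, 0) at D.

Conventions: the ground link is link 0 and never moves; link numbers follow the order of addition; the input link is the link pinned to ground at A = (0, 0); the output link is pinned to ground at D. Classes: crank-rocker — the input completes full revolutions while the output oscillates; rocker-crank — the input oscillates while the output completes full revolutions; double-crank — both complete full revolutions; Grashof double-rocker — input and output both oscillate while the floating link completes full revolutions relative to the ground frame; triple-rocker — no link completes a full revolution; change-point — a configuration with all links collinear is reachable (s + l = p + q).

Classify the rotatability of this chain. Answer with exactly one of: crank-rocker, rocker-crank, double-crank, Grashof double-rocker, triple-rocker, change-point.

lengths: ground=11, input=4, coupler=9, output=11
sorted: s=4 (shortest), l=11 (longest), p+q=20
s + l = 15 vs p + q = 20
s + l < p + q (Grashof) with shortest = input link → crank-rocker

crank-rocker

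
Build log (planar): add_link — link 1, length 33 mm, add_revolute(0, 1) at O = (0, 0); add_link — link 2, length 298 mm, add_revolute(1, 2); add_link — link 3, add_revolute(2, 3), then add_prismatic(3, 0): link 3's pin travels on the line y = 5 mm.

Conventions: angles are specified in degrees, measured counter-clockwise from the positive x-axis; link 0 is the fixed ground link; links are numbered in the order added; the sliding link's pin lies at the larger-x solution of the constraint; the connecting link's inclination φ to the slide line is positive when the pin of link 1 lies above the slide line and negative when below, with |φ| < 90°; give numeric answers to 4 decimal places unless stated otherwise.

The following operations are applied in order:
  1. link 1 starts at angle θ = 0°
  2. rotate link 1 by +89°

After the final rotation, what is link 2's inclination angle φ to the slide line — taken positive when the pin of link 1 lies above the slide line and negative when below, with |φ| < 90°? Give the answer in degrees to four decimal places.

geometry: r = 33 mm, L = 298 mm, e = 5 mm; θ starts at 0°
rotate link 1 by +89°: θ ← 0° +89° = 89°
h = r sin θ − e = 32.994974 − 5 = 27.994974
sin φ = h / L = 27.994974 / 298 = 0.09394287
φ = arcsin(0.09394287) = 5.390478°

5.3905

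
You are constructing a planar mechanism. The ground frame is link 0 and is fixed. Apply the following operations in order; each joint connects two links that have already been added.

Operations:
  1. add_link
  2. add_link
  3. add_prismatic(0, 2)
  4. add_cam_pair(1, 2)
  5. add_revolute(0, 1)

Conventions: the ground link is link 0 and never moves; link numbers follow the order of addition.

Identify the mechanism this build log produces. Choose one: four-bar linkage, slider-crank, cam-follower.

links: 3 (incl. ground); joints: 1 revolute, 1 prismatic, 1 higher (cam) pair, forming one closed loop
3 links, revolute + prismatic + higher pair in one loop → cam-follower

cam-follower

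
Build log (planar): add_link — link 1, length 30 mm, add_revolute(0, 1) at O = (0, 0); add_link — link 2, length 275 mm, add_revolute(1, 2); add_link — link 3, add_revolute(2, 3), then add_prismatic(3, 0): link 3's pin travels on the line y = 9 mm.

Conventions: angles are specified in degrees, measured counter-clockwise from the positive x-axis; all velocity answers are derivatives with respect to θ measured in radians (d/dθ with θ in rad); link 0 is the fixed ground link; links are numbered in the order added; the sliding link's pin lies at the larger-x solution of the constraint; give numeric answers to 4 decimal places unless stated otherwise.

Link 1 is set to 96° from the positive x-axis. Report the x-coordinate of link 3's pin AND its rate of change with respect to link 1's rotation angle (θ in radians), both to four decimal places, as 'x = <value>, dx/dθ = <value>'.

geometry: r = 30 mm, L = 275 mm, e = 9 mm
crank pin P = (r cos θ, r sin θ) = (-3.135854, 29.835657)
h = r sin θ − e = 29.835657 − 9 = 20.835657
x = r cos θ + √(L² − h²) = -3.135854 + 274.209547 = 271.073693
dx/dθ = −r sin θ − h·r cos θ/√(L² − h²) (θ in radians; h = 20.835657) = -29.597381

x = 271.0737, dx/dθ = -29.5974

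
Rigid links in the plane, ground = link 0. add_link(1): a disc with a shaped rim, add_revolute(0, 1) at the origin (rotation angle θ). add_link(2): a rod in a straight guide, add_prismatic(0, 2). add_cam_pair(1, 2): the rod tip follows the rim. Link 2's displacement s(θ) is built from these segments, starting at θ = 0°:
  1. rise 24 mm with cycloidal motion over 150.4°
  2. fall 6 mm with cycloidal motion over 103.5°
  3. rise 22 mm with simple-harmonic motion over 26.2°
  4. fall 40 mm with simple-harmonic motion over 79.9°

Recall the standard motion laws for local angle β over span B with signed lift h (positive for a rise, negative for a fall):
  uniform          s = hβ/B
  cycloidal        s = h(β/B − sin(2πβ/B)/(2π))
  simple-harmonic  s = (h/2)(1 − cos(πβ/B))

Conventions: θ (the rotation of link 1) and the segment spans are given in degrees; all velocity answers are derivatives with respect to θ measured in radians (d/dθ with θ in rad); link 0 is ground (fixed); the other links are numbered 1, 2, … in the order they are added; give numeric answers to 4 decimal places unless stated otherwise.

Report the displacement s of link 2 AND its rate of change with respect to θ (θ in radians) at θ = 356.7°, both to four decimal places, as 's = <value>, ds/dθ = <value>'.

segment 1 (0° to 150.4°, cycloidal, h = 24) is passed completely: s = 0.0000 + (24) = 24.0000
segment 2 (150.4° to 253.9°, cycloidal, h = -6) is passed completely: s = 24.0000 + (-6) = 18.0000
segment 3 (253.9° to 280.1°, simple-harmonic, h = 22) is passed completely: s = 18.0000 + (22) = 40.0000
θ = 356.7° falls in segment 4 (280.1° to 360°, simple-harmonic, h = -40): β = 356.7 − 280.1 = 76.6°, B = 79.9°; Δs = -40/2·(1 − cos(π·0.9587)) = -39.8319; s = 40.0000 − 39.8319 = 0.1681
velocity in seg [280.1°–360°] (simple-harmonic), θ in radians: β = 76.6° = 1.3369 rad, B = 79.9° = 1.3945 rad; ds/dθ = (πh/(2B)) sin(πβ/B) = (π·(-40)/(2·1.3945)) sin(π·0.9587) = -5.829797 mm/rad

s = 0.1681, ds/dθ = -5.8298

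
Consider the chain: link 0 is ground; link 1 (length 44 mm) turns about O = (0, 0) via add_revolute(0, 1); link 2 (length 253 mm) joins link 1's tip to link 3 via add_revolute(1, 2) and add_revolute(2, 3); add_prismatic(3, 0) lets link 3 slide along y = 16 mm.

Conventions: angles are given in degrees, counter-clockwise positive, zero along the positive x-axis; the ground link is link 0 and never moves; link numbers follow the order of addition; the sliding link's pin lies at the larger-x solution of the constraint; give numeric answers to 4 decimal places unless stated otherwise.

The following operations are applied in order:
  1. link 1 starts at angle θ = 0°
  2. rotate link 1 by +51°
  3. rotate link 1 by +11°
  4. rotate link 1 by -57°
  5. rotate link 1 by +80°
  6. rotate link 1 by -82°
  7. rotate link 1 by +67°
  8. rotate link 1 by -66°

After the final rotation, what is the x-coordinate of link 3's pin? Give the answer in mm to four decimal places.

geometry: r = 44 mm, L = 253 mm, e = 16 mm; θ starts at 0°
rotate link 1 by +51°: θ ← 0° +51° = 51°
rotate link 1 by +11°: θ ← 51° +11° = 62°
rotate link 1 by -57°: θ ← 62° -57° = 5°
rotate link 1 by +80°: θ ← 5° +80° = 85°
rotate link 1 by -82°: θ ← 85° -82° = 3°
rotate link 1 by +67°: θ ← 3° +67° = 70°
rotate link 1 by -66°: θ ← 70° -66° = 4°
crank pin P = (r cos θ, r sin θ) = (43.892818, 3.069285)
h = r sin θ − e = 3.069285 − 16 = -12.930715
x = r cos θ + √(L² − h²) = 43.892818 + 252.669342 = 296.562161

296.5622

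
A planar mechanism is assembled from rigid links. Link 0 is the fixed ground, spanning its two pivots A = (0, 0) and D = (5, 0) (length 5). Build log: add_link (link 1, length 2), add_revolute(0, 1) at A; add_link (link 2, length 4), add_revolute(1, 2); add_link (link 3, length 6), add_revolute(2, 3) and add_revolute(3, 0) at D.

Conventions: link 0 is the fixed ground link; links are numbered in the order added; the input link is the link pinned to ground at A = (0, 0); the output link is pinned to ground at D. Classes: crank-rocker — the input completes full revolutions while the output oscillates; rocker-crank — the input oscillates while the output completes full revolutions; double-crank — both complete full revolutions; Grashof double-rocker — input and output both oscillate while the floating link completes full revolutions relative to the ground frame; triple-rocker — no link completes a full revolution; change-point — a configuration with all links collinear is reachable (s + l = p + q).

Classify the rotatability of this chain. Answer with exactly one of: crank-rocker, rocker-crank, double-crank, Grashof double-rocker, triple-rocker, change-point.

lengths: ground=5, input=2, coupler=4, output=6
sorted: s=2 (shortest), l=6 (longest), p+q=9
s + l = 8 vs p + q = 9
s + l < p + q (Grashof) with shortest = input link → crank-rocker

crank-rocker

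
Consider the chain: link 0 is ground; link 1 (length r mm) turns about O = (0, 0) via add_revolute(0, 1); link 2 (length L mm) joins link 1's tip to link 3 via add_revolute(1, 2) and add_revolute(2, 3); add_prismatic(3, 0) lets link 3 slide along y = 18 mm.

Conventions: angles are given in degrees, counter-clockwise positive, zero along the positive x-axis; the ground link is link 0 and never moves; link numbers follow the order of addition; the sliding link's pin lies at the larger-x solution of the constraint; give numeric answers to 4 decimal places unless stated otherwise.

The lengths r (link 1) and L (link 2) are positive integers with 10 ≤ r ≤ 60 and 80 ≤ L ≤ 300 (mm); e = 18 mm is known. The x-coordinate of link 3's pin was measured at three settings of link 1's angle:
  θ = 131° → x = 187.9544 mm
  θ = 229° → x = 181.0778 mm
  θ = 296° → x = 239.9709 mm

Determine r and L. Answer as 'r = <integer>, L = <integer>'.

constraint per measurement: (x − r cos θ)² + (r sin θ − e)² = L²
subtracting the θ₁ and θ₂ equations cancels the r² and L² terms:
r = (x₁² − x₂²) / (2[(x₁cos θ₁ + e sin θ₁) − (x₂cos θ₂ + e sin θ₂)]) = 55.9996 → r = 56
L² = (x₁ − r cos θ₁)² + (r sin θ₁ − e)² = 51075.9903 → L = 226.0000 → L = 226
check at θ₃=296°: x = 239.9709 (printed 239.9709) ✓

r = 56, L = 226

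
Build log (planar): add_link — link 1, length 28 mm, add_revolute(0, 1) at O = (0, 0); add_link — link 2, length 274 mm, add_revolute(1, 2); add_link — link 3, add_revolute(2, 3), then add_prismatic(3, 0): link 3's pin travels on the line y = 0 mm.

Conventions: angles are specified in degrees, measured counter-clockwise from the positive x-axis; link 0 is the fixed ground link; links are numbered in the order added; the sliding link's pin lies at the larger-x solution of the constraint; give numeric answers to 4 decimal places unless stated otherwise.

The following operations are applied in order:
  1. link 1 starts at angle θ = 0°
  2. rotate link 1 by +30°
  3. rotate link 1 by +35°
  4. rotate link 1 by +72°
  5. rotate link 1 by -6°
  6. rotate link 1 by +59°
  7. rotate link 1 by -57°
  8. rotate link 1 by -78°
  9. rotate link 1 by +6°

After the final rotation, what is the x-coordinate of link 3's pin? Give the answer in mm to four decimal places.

geometry: r = 28 mm, L = 274 mm, e = 0 mm; θ starts at 0°
rotate link 1 by +30°: θ ← 0° +30° = 30°
rotate link 1 by +35°: θ ← 30° +35° = 65°
rotate link 1 by +72°: θ ← 65° +72° = 137°
rotate link 1 by -6°: θ ← 137° -6° = 131°
rotate link 1 by +59°: θ ← 131° +59° = 190°
rotate link 1 by -57°: θ ← 190° -57° = 133°
rotate link 1 by -78°: θ ← 133° -78° = 55°
rotate link 1 by +6°: θ ← 55° +6° = 61°
crank pin P = (r cos θ, r sin θ) = (13.574669, 24.489352)
h = r sin θ − e = 24.489352 − 0 = 24.489352
x = r cos θ + √(L² − h²) = 13.574669 + 272.903411 = 286.478080

286.4781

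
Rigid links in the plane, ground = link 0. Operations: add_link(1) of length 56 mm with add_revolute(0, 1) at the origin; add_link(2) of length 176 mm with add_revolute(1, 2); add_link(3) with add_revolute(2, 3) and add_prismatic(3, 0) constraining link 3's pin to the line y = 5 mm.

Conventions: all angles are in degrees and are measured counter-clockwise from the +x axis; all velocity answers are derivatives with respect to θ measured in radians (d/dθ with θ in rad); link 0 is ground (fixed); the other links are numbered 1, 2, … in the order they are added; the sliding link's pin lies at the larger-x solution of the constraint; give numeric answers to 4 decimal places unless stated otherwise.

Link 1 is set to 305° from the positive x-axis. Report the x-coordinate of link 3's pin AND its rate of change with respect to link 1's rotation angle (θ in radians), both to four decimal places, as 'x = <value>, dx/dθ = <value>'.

geometry: r = 56 mm, L = 176 mm, e = 5 mm
crank pin P = (r cos θ, r sin θ) = (32.120280, -45.872514)
h = r sin θ − e = -45.872514 − 5 = -50.872514
x = r cos θ + √(L² − h²) = 32.120280 + 168.487350 = 200.607631
dx/dθ = −r sin θ − h·r cos θ/√(L² − h²) (θ in radians; h = -50.872514) = 55.570806

x = 200.6076, dx/dθ = 55.5708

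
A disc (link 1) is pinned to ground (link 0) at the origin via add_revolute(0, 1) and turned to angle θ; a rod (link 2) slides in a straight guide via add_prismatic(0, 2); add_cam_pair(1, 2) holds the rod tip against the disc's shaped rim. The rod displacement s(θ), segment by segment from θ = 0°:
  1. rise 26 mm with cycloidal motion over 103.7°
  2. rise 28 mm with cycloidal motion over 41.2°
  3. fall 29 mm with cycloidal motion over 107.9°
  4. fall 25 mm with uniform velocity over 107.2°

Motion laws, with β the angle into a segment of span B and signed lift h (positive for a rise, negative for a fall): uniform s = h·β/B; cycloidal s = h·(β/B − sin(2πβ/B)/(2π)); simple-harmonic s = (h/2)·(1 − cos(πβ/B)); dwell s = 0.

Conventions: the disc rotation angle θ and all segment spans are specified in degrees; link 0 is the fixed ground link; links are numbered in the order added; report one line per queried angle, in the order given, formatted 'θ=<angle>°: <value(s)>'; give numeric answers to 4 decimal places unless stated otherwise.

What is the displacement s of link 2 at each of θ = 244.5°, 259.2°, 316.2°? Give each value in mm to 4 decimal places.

segment 1 (0° to 103.7°, cycloidal, h = 26) is passed completely: s = 0.0000 + (26) = 26.0000
segment 2 (103.7° to 144.9°, cycloidal, h = 28) is passed completely: s = 26.0000 + (28) = 54.0000
θ = 244.5° falls in segment 3 (144.9° to 252.8°, cycloidal, h = -29): β = 244.5 − 144.9 = 99.6°, B = 107.9°; Δs = -29·(0.9231 − sin(2π·0.9231)/(2π)) = -28.9142; s = 54.0000 − 28.9142 = 25.0858
segment 3 (144.9° to 252.8°, cycloidal, h = -29) is passed completely: s = 54.0000 + (-29) = 25.0000
θ = 259.2° falls in segment 4 (252.8° to 360°, uniform, h = -25): β = 259.2 − 252.8 = 6.4°, B = 107.2°; Δs = -25·6.4/107.2 = -1.4925; s = 25.0000 − 1.4925 = 23.5075
θ = 316.2° falls in segment 4 (252.8° to 360°, uniform, h = -25): β = 316.2 − 252.8 = 63.4°, B = 107.2°; Δs = -25·63.4/107.2 = -14.7854; s = 25.0000 − 14.7854 = 10.2146

θ=244.5°: 25.0858
θ=259.2°: 23.5075
θ=316.2°: 10.2146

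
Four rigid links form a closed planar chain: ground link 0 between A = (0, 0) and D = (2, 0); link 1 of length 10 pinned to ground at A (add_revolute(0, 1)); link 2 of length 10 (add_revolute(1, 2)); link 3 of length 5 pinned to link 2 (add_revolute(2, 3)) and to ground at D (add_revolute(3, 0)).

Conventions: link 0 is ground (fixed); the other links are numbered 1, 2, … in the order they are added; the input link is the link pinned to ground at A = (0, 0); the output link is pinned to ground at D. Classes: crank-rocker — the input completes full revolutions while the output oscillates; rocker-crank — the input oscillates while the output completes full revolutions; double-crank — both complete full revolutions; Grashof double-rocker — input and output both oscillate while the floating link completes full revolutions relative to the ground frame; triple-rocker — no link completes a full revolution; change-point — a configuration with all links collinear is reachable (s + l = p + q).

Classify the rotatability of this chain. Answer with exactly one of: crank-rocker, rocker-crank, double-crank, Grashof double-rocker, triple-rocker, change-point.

lengths: ground=2, input=10, coupler=10, output=5
sorted: s=2 (shortest), l=10 (longest), p+q=15
s + l = 12 vs p + q = 15
s + l < p + q (Grashof) with shortest = ground link → double-crank

double-crank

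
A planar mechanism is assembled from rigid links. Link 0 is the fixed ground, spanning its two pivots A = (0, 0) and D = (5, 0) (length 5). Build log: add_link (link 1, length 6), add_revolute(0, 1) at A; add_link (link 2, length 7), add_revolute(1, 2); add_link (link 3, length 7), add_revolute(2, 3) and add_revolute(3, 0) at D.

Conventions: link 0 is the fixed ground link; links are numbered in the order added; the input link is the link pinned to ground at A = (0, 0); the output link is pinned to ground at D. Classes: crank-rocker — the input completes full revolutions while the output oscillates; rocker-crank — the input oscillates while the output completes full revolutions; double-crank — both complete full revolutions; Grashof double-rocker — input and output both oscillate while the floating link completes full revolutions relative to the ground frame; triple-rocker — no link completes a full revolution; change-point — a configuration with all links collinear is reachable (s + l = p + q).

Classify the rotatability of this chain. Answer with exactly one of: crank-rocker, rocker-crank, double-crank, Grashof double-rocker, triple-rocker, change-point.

lengths: ground=5, input=6, coupler=7, output=7
sorted: s=5 (shortest), l=7 (longest), p+q=13
s + l = 12 vs p + q = 13
s + l < p + q (Grashof) with shortest = ground link → double-crank

double-crank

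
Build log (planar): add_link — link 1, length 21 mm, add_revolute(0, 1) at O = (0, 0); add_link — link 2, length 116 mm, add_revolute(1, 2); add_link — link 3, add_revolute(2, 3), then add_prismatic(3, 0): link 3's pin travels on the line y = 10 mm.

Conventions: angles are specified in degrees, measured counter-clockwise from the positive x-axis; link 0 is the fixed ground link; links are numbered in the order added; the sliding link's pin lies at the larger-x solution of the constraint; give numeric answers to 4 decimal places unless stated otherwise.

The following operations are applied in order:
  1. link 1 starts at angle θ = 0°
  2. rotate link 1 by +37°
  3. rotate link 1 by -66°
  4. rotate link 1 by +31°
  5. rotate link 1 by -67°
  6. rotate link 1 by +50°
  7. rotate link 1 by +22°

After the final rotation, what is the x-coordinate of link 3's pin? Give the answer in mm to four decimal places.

geometry: r = 21 mm, L = 116 mm, e = 10 mm; θ starts at 0°
rotate link 1 by +37°: θ ← 0° +37° = 37°
rotate link 1 by -66°: θ ← 37° -66° = -29°
rotate link 1 by +31°: θ ← -29° +31° = 2°
rotate link 1 by -67°: θ ← 2° -67° = -65°
rotate link 1 by +50°: θ ← -65° +50° = -15°
rotate link 1 by +22°: θ ← -15° +22° = 7°
crank pin P = (r cos θ, r sin θ) = (20.843469, 2.559256)
h = r sin θ − e = 2.559256 − 10 = -7.440744
x = r cos θ + √(L² − h²) = 20.843469 + 115.761113 = 136.604582

136.6046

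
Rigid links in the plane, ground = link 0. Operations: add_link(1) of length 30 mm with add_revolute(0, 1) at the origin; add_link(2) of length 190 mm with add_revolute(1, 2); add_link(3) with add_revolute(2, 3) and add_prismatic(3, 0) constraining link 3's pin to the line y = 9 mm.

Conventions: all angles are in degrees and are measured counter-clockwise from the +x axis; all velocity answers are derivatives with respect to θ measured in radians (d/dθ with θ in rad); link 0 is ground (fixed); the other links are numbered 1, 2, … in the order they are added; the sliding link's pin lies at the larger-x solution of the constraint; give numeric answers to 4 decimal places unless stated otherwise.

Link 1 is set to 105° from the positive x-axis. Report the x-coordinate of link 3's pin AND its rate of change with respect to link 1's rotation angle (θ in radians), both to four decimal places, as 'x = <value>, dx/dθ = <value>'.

geometry: r = 30 mm, L = 190 mm, e = 9 mm
crank pin P = (r cos θ, r sin θ) = (-7.764571, 28.977775)
h = r sin θ − e = 28.977775 − 9 = 19.977775
x = r cos θ + √(L² − h²) = -7.764571 + 188.946788 = 181.182216
dx/dθ = −r sin θ − h·r cos θ/√(L² − h²) (θ in radians; h = 19.977775) = -28.156809

x = 181.1822, dx/dθ = -28.1568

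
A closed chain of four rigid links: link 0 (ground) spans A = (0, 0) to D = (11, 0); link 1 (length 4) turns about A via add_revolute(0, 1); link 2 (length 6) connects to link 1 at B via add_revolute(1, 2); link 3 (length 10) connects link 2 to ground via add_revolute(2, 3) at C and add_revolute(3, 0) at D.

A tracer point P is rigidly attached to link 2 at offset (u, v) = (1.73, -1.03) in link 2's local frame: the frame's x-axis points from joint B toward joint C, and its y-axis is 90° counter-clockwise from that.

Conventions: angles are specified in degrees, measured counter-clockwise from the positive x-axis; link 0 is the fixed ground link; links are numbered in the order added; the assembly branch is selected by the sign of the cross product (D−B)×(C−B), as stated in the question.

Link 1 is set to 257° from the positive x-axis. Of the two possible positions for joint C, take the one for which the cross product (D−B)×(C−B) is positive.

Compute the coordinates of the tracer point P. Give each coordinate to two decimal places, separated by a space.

A=(0,0), D=(11.00,0)
B = A + 4.00·(cos257°, sin257°) = (-0.8998, -3.8975)
|BD| = 12.5218
circle(B,6.00) ∩ circle(D,10.00): a=3.7054, h=4.7191
  candidates: C₊=(1.1526,1.7406) cross=59.092; C₋=(4.0904,-7.2289) cross=-59.092
  branch + wants cross > 0 → take C=(1.1526,1.7406) (cross=59.092)
ex = (C−B)/|BC| = (0.3421,0.9397); ey = (-0.9397,0.3421)
P = B + 1.73·ex + -1.03·ey = (0.6598,-2.6242)

0.66 -2.62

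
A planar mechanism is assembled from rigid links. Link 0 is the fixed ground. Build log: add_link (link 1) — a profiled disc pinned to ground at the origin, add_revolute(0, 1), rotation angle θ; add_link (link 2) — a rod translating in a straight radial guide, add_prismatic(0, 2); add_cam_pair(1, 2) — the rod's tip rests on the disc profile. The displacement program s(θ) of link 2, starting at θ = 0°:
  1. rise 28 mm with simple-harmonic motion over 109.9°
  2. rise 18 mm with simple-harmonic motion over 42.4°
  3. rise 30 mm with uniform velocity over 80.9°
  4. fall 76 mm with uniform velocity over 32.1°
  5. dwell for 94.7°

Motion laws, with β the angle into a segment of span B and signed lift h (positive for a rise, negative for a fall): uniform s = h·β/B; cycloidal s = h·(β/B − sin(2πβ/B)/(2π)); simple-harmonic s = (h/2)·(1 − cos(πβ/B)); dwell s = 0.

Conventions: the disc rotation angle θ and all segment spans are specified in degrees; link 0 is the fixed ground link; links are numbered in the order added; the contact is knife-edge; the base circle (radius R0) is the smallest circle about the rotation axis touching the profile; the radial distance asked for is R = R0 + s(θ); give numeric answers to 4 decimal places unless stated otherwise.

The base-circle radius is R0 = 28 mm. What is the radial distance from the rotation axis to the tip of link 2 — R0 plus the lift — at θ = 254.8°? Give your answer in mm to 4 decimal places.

seg 1 [0°–109.9°] simple-harmonic, h=28: full span → s += 28 → s = 28.0000
seg 2 [109.9°–152.3°] simple-harmonic, h=18: full span → s += 18 → s = 46.0000
seg 3 [152.3°–233.2°] uniform, h=30: full span → s += 30 → s = 76.0000
seg 4 [233.2°–265.3°] uniform, h=-76: θ=254.8° here. β=21.6, B=32.1. -76·21.6/32.1 = -51.1402 → s = 24.8598
R = R0 + s = 28 + 24.8598 = 52.8598

52.8598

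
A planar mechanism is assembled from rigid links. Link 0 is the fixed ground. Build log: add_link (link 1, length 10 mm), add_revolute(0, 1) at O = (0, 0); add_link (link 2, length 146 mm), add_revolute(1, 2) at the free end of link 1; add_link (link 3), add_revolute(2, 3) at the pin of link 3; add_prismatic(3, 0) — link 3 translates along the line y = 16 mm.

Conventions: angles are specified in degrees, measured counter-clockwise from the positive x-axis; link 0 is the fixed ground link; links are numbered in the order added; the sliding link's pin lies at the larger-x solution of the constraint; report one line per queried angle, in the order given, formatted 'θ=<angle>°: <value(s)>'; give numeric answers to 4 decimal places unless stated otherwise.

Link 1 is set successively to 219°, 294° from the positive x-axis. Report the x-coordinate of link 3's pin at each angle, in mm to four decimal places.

geometry: r = 10 mm, L = 146 mm, e = 16 mm
θ=219°: crank pin P = (r cos θ, r sin θ) = (-7.771460, -6.293204)
θ=219°: h = r sin θ − e = -6.293204 − 16 = -22.293204
θ=219°: x = r cos θ + √(L² − h²) = -7.771460 + 144.287952 = 136.516492
θ=294°: crank pin P = (r cos θ, r sin θ) = (4.067366, -9.135455)
θ=294°: h = r sin θ − e = -9.135455 − 16 = -25.135455
θ=294°: x = r cos θ + √(L² − h²) = 4.067366 + 143.820057 = 147.887424

θ=219°: 136.5165
θ=294°: 147.8874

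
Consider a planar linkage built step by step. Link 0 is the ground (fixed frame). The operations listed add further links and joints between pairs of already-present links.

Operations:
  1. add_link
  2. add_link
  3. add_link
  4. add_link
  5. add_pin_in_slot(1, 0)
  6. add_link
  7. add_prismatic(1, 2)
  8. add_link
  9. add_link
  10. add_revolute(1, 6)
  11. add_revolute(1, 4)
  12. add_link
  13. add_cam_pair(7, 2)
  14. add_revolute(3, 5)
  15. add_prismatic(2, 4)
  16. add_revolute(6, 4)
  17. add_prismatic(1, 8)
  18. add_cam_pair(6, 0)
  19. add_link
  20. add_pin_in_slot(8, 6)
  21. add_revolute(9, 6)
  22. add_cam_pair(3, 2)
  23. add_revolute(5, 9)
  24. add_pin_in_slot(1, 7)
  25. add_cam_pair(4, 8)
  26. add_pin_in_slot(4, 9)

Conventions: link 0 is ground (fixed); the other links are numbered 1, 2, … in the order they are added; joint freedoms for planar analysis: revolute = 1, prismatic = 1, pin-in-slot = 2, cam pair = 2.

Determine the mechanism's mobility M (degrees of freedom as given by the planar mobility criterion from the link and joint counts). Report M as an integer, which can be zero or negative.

link 0 = ground. State L|J1|J2 = 1|0|0
+link1  2|0|0
+link2  3|0|0
+link3  4|0|0
+link4  5|0|0
PS(1,0) f=2→J2  5|0|1
+link5  6|0|1
P(1,2) f=1→J1  6|1|1
+link6  7|1|1
+link7  8|1|1
R(1,6) f=1→J1  8|2|1
R(1,4) f=1→J1  8|3|1
+link8  9|3|1
C(7,2) f=2→J2  9|3|2
R(3,5) f=1→J1  9|4|2
P(2,4) f=1→J1  9|5|2
R(6,4) f=1→J1  9|6|2
P(1,8) f=1→J1  9|7|2
C(6,0) f=2→J2  9|7|3
+link9  10|7|3
PS(8,6) f=2→J2  10|7|4
R(9,6) f=1→J1  10|8|4
C(3,2) f=2→J2  10|8|5
R(5,9) f=1→J1  10|9|5
PS(1,7) f=2→J2  10|9|6
C(4,8) f=2→J2  10|9|7
PS(4,9) f=2→J2  10|9|8
M = 3(10−1)−2·9−8 = 27−18−8 = 1

M = 1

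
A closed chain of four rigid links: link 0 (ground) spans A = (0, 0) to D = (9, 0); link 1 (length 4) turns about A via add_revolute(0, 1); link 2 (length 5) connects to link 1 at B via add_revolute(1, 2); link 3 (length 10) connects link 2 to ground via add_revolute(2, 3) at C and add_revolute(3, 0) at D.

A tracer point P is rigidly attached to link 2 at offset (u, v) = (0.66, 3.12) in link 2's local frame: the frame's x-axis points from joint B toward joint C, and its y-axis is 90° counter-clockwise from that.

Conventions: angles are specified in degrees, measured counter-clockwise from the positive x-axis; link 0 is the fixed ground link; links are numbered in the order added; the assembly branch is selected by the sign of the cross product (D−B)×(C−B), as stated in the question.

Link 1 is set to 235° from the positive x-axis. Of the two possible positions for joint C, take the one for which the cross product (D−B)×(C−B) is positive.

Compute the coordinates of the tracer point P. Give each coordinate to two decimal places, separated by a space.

A=(0,0), D=(9.00,0)
B = A + 4.00·(cos235°, sin235°) = (-2.2943, -3.2766)
|BD| = 11.7600
circle(B,5.00) ∩ circle(D,10.00): a=2.6912, h=4.2139
  candidates: C₊=(-0.8838,1.5203) cross=49.556; C₋=(1.4644,-6.5738) cross=-49.556
  branch + wants cross > 0 → take C=(-0.8838,1.5203) (cross=49.556)
ex = (C−B)/|BC| = (0.2821,0.9594); ey = (-0.9594,0.2821)
P = B + 0.66·ex + 3.12·ey = (-5.1014,-1.7632)

-5.10 -1.76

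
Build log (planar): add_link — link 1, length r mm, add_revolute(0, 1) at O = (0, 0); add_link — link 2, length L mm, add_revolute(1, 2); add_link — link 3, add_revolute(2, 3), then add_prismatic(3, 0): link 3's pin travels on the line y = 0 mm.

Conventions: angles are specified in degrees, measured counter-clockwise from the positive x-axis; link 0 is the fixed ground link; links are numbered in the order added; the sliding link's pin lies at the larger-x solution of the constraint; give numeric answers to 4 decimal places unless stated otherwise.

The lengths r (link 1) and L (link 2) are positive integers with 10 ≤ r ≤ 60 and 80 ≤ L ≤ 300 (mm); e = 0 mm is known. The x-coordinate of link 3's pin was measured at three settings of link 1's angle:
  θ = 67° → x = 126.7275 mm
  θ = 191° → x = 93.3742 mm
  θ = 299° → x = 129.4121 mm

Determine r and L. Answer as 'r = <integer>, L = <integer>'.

constraint per measurement: (x − r cos θ)² + (r sin θ − e)² = L²
subtracting the θ₁ and θ₂ equations cancels the r² and L² terms:
r = (x₁² − x₂²) / (2[(x₁cos θ₁ + e sin θ₁) − (x₂cos θ₂ + e sin θ₂)]) = 26.0001 → r = 26
L² = (x₁ − r cos θ₁)² + (r sin θ₁ − e)² = 14161.0075 → L = 119.0000 → L = 119
check at θ₃=299°: x = 129.4121 (printed 129.4121) ✓

r = 26, L = 119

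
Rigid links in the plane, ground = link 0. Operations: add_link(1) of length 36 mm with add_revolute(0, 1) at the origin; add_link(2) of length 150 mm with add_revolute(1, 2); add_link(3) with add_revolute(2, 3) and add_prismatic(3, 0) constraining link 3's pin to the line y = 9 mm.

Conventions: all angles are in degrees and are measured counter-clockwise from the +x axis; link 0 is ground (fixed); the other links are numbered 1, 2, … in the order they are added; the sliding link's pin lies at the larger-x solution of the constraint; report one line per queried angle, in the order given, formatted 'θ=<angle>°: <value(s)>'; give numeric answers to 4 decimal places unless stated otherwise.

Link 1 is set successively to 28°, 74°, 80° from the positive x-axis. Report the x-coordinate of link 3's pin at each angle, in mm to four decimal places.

geometry: r = 36 mm, L = 150 mm, e = 9 mm
θ=28°: crank pin P = (r cos θ, r sin θ) = (31.786113, 16.900976)
θ=28°: h = r sin θ − e = 16.900976 − 9 = 7.900976
θ=28°: x = r cos θ + √(L² − h²) = 31.786113 + 149.791771 = 181.577884
θ=74°: crank pin P = (r cos θ, r sin θ) = (9.922945, 34.605421)
θ=74°: h = r sin θ − e = 34.605421 − 9 = 25.605421
θ=74°: x = r cos θ + √(L² − h²) = 9.922945 + 147.798384 = 157.721329
θ=80°: crank pin P = (r cos θ, r sin θ) = (6.251334, 35.453079)
θ=80°: h = r sin θ − e = 35.453079 − 9 = 26.453079
θ=80°: x = r cos θ + √(L² − h²) = 6.251334 + 147.649025 = 153.900359

θ=28°: 181.5779
θ=74°: 157.7213
θ=80°: 153.9004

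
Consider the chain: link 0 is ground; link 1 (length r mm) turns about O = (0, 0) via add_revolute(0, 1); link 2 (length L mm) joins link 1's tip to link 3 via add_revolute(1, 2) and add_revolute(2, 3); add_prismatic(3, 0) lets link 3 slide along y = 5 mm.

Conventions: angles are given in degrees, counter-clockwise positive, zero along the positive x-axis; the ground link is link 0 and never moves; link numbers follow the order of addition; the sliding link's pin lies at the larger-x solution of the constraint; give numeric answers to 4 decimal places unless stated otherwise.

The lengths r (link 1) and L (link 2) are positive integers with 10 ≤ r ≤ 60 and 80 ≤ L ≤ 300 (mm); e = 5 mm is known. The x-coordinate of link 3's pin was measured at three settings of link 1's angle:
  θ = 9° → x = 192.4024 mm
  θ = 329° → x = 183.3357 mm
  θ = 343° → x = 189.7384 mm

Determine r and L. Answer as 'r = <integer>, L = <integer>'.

constraint per measurement: (x − r cos θ)² + (r sin θ − e)² = L²
subtracting the θ₁ and θ₂ equations cancels the r² and L² terms:
r = (x₁² − x₂²) / (2[(x₁cos θ₁ + e sin θ₁) − (x₂cos θ₂ + e sin θ₂)]) = 46.9999 → r = 47
L² = (x₁ − r cos θ₁)² + (r sin θ₁ − e)² = 21316.0003 → L = 146.0000 → L = 146
check at θ₃=343°: x = 189.7384 (printed 189.7384) ✓

r = 47, L = 146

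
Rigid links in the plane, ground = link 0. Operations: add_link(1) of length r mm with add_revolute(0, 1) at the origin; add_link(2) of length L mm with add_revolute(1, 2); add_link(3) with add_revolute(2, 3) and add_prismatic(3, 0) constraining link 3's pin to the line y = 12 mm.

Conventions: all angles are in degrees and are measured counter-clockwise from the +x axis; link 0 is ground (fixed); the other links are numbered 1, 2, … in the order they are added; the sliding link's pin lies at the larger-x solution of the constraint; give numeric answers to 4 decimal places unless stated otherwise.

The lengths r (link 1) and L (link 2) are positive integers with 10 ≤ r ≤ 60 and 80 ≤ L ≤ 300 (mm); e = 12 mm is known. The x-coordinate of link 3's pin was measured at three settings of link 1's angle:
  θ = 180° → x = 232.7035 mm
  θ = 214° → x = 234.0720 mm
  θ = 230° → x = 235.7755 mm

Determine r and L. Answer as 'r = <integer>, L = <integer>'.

constraint per measurement: (x − r cos θ)² + (r sin θ − e)² = L²
subtracting the θ₁ and θ₂ equations cancels the r² and L² terms:
r = (x₁² − x₂²) / (2[(x₁cos θ₁ + e sin θ₁) − (x₂cos θ₂ + e sin θ₂)]) = 10.0001 → r = 10
L² = (x₁ − r cos θ₁)² + (r sin θ₁ − e)² = 59048.9889 → L = 243.0000 → L = 243
check at θ₃=230°: x = 235.7755 (printed 235.7755) ✓

r = 10, L = 243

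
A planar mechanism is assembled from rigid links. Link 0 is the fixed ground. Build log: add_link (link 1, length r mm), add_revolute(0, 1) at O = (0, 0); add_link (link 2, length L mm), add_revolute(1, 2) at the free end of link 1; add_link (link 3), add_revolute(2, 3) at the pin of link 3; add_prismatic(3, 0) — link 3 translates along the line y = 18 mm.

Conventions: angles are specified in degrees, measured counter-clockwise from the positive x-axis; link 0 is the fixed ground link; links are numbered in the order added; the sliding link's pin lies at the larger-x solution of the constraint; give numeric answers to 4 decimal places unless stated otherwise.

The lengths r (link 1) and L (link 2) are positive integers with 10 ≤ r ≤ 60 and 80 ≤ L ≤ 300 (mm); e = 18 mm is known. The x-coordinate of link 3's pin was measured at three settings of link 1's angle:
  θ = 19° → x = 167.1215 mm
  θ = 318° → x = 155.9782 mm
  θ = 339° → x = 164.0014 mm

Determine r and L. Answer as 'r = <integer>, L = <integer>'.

constraint per measurement: (x − r cos θ)² + (r sin θ − e)² = L²
subtracting the θ₁ and θ₂ equations cancels the r² and L² terms:
r = (x₁² − x₂²) / (2[(x₁cos θ₁ + e sin θ₁) − (x₂cos θ₂ + e sin θ₂)]) = 30.0000 → r = 30
L² = (x₁ − r cos θ₁)² + (r sin θ₁ − e)² = 19320.9932 → L = 139.0000 → L = 139
check at θ₃=339°: x = 164.0014 (printed 164.0014) ✓

r = 30, L = 139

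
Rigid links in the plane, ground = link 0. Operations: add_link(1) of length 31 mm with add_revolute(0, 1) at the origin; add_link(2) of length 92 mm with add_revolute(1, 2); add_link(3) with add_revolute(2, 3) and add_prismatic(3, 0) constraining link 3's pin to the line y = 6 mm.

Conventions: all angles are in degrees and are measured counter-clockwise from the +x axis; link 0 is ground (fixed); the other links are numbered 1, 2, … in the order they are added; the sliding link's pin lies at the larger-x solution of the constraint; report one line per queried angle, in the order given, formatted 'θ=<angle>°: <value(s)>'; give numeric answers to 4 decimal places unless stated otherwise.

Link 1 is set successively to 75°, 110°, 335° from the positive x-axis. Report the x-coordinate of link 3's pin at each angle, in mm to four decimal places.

geometry: r = 31 mm, L = 92 mm, e = 6 mm
θ=75°: crank pin P = (r cos θ, r sin θ) = (8.023390, 29.943701)
θ=75°: h = r sin θ − e = 29.943701 − 6 = 23.943701
θ=75°: x = r cos θ + √(L² − h²) = 8.023390 + 88.829608 = 96.852998
θ=110°: crank pin P = (r cos θ, r sin θ) = (-10.602624, 29.130471)
θ=110°: h = r sin θ − e = 29.130471 − 6 = 23.130471
θ=110°: x = r cos θ + √(L² − h²) = -10.602624 + 89.044827 = 78.442203
θ=335°: crank pin P = (r cos θ, r sin θ) = (28.095541, -13.101166)
θ=335°: h = r sin θ − e = -13.101166 − 6 = -19.101166
θ=335°: x = r cos θ + √(L² − h²) = 28.095541 + 89.995252 = 118.090794

θ=75°: 96.8530
θ=110°: 78.4422
θ=335°: 118.0908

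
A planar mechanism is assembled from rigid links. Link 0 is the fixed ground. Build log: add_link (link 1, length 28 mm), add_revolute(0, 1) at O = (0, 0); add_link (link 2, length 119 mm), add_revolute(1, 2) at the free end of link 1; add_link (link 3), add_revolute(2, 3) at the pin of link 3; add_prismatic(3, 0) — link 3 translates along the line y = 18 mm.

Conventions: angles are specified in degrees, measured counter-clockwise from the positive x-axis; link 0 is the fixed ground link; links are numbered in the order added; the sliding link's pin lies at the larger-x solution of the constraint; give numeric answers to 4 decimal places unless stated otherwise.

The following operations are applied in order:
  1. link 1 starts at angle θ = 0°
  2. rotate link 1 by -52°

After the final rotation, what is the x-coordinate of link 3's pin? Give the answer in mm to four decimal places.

geometry: r = 28 mm, L = 119 mm, e = 18 mm; θ starts at 0°
rotate link 1 by -52°: θ ← 0° -52° = -52°
crank pin P = (r cos θ, r sin θ) = (17.238521, -22.064301)
h = r sin θ − e = -22.064301 − 18 = -40.064301
x = r cos θ + √(L² − h²) = 17.238521 + 112.052897 = 129.291419

129.2914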